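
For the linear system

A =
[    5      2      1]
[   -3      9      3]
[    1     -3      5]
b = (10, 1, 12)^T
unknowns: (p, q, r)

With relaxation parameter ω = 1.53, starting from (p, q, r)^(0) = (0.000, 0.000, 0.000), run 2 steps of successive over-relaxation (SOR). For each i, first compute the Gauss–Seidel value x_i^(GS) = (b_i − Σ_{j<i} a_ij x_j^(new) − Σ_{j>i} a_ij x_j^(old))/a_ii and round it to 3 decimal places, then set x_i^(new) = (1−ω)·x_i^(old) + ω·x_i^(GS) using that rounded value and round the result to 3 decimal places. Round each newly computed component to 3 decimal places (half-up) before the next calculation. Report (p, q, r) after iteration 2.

Iteration 1:
  p: GS value = (10 - (2)·0.000 - (1)·0.000) / (5) = 2.000;  p ← (1−ω)·0.000 + ω·2.000 = 3.060
  q: GS value = (1 - (-3)·3.060 - (3)·0.000) / (9) = 1.131;  q ← (1−ω)·0.000 + ω·1.131 = 1.730
  r: GS value = (12 - (1)·3.060 - (-3)·1.730) / (5) = 2.826;  r ← (1−ω)·0.000 + ω·2.826 = 4.324
Iteration 2:
  p: GS value = (10 - (2)·1.730 - (1)·4.324) / (5) = 0.443;  p ← (1−ω)·3.060 + ω·0.443 = -0.944
  q: GS value = (1 - (-3)·-0.944 - (3)·4.324) / (9) = -1.645;  q ← (1−ω)·1.730 + ω·-1.645 = -3.434
  r: GS value = (12 - (1)·-0.944 - (-3)·-3.434) / (5) = 0.528;  r ← (1−ω)·4.324 + ω·0.528 = -1.484

(-0.944, -3.434, -1.484)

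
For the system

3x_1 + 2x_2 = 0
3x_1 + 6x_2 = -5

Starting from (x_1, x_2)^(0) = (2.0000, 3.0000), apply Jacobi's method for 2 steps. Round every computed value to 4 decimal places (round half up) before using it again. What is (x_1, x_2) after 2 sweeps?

(1.2222, 0.1667)

Iteration 1:
  x_1 = (0 - (2)·3.0000) / (3) = -2.0000
  x_2 = (-5 - (3)·2.0000) / (6) = -1.8333
Iteration 2:
  x_1 = (0 - (2)·-1.8333) / (3) = 1.2222
  x_2 = (-5 - (3)·-2.0000) / (6) = 0.1667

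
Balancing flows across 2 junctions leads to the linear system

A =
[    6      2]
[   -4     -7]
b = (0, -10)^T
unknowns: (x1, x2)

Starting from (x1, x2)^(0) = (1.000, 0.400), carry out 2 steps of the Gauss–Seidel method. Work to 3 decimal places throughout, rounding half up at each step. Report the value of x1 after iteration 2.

-0.502

Iteration 1:
  x1 = (0 - (2)·0.400) / (6) = -0.133
  x2 = (-10 - (-4)·-0.133) / (-7) = 1.505
Iteration 2:
  x1 = (0 - (2)·1.505) / (6) = -0.502
  x2 = (-10 - (-4)·-0.502) / (-7) = 1.715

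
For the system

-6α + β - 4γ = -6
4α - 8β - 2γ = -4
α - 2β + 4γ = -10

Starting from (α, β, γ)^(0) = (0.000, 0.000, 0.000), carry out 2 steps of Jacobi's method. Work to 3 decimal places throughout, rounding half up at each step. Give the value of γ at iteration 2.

-2.500

Iteration 1:
  α = (-6 - (1)·0.000 - (-4)·0.000) / (-6) = 1.000
  β = (-4 - (4)·0.000 - (-2)·0.000) / (-8) = 0.500
  γ = (-10 - (1)·0.000 - (-2)·0.000) / (4) = -2.500
Iteration 2:
  α = (-6 - (1)·0.500 - (-4)·-2.500) / (-6) = 2.750
  β = (-4 - (4)·1.000 - (-2)·-2.500) / (-8) = 1.625
  γ = (-10 - (1)·1.000 - (-2)·0.500) / (4) = -2.500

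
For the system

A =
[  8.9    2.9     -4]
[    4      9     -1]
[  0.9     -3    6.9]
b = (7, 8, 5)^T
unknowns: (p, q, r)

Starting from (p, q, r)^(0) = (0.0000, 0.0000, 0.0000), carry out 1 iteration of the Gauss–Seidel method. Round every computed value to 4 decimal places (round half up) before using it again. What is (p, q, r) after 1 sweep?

Iteration 1:
  p = (7 - (2.9)·0.0000 - (-4)·0.0000) / (8.9) = 0.7865
  q = (8 - (4)·0.7865 - (-1)·0.0000) / (9) = 0.5393
  r = (5 - (0.9)·0.7865 - (-3)·0.5393) / (6.9) = 0.8565

(0.7865, 0.5393, 0.8565)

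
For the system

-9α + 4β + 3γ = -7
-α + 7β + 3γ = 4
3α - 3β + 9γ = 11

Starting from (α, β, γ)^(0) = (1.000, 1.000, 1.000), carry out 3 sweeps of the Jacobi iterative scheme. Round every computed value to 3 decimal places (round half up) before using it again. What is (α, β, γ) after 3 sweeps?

Iteration 1:
  α = (-7 - (4)·1.000 - (3)·1.000) / (-9) = 1.556
  β = (4 - (-1)·1.000 - (3)·1.000) / (7) = 0.286
  γ = (11 - (3)·1.000 - (-3)·1.000) / (9) = 1.222
Iteration 2:
  α = (-7 - (4)·0.286 - (3)·1.222) / (-9) = 1.312
  β = (4 - (-1)·1.556 - (3)·1.222) / (7) = 0.270
  γ = (11 - (3)·1.556 - (-3)·0.286) / (9) = 0.799
Iteration 3:
  α = (-7 - (4)·0.270 - (3)·0.799) / (-9) = 1.164
  β = (4 - (-1)·1.312 - (3)·0.799) / (7) = 0.416
  γ = (11 - (3)·1.312 - (-3)·0.270) / (9) = 0.875

(1.164, 0.416, 0.875)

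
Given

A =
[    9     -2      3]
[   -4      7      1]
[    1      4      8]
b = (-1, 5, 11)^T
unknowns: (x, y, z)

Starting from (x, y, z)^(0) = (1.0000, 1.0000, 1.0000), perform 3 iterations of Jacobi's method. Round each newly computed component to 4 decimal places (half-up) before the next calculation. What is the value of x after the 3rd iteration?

Iteration 1:
  x = (-1 - (-2)·1.0000 - (3)·1.0000) / (9) = -0.2222
  y = (5 - (-4)·1.0000 - (1)·1.0000) / (7) = 1.1429
  z = (11 - (1)·1.0000 - (4)·1.0000) / (8) = 0.7500
Iteration 2:
  x = (-1 - (-2)·1.1429 - (3)·0.7500) / (9) = -0.1071
  y = (5 - (-4)·-0.2222 - (1)·0.7500) / (7) = 0.4802
  z = (11 - (1)·-0.2222 - (4)·1.1429) / (8) = 0.8313
Iteration 3:
  x = (-1 - (-2)·0.4802 - (3)·0.8313) / (9) = -0.2815
  y = (5 - (-4)·-0.1071 - (1)·0.8313) / (7) = 0.5343
  z = (11 - (1)·-0.1071 - (4)·0.4802) / (8) = 1.1483

-0.2815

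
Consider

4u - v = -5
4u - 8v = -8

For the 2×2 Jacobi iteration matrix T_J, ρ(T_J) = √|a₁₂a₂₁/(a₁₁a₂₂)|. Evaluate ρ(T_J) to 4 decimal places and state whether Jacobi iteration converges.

a₁₂a₂₁/(a₁₁a₂₂) = (-1)·(4) / ((4)·(-8)) = 0.125000
ρ = √|0.125000| = √0.125000 = 0.3536
ρ < 1, so Jacobi converges

0.3536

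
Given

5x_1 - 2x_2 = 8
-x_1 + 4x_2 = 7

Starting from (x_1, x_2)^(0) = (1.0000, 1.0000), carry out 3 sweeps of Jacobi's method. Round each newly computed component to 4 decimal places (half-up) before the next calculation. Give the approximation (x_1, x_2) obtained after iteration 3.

Iteration 1:
  x_1 = (8 - (-2)·1.0000) / (5) = 2.0000
  x_2 = (7 - (-1)·1.0000) / (4) = 2.0000
Iteration 2:
  x_1 = (8 - (-2)·2.0000) / (5) = 2.4000
  x_2 = (7 - (-1)·2.0000) / (4) = 2.2500
Iteration 3:
  x_1 = (8 - (-2)·2.2500) / (5) = 2.5000
  x_2 = (7 - (-1)·2.4000) / (4) = 2.3500

(2.5000, 2.3500)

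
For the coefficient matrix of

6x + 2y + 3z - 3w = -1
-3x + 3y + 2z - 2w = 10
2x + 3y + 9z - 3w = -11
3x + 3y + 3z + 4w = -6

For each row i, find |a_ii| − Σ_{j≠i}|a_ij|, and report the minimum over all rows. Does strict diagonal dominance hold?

row 1: |6| − (2+3+3) = -2
row 2: |3| − (3+2+2) = -4
row 3: |9| − (2+3+3) = 1
row 4: |4| − (3+3+3) = -5
minimum over rows = -5 → not strictly diagonally dominant

-5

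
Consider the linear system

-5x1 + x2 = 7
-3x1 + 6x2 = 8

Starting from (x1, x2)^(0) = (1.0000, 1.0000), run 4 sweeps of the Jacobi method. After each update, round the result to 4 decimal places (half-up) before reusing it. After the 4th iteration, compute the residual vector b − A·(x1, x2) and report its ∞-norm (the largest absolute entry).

0.1098

Iteration 1:
  x1 = (7 - (1)·1.0000) / (-5) = -1.2000
  x2 = (8 - (-3)·1.0000) / (6) = 1.8333
Iteration 2:
  x1 = (7 - (1)·1.8333) / (-5) = -1.0333
  x2 = (8 - (-3)·-1.2000) / (6) = 0.7333
Iteration 3:
  x1 = (7 - (1)·0.7333) / (-5) = -1.2533
  x2 = (8 - (-3)·-1.0333) / (6) = 0.8167
Iteration 4:
  x1 = (7 - (1)·0.8167) / (-5) = -1.2367
  x2 = (8 - (-3)·-1.2533) / (6) = 0.7067
Residual b − A·x = (0.1098, 0.0497); ∞-norm = 0.1098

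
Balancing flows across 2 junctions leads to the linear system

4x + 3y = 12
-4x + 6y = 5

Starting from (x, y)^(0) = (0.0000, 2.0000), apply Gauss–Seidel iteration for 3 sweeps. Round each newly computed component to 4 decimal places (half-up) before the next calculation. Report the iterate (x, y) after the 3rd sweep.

(1.5625, 1.8750)

Iteration 1:
  x = (12 - (3)·2.0000) / (4) = 1.5000
  y = (5 - (-4)·1.5000) / (6) = 1.8333
Iteration 2:
  x = (12 - (3)·1.8333) / (4) = 1.6250
  y = (5 - (-4)·1.6250) / (6) = 1.9167
Iteration 3:
  x = (12 - (3)·1.9167) / (4) = 1.5625
  y = (5 - (-4)·1.5625) / (6) = 1.8750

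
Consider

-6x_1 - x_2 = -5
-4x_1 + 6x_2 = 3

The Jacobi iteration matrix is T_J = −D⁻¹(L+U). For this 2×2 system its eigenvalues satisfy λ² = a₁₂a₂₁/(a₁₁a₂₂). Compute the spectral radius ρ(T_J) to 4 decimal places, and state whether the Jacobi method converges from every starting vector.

a₁₂a₂₁/(a₁₁a₂₂) = (-1)·(-4) / ((-6)·(6)) = -0.111111
ρ = √|-0.111111| = √0.111111 = 0.3333
ρ < 1, so Jacobi converges

0.3333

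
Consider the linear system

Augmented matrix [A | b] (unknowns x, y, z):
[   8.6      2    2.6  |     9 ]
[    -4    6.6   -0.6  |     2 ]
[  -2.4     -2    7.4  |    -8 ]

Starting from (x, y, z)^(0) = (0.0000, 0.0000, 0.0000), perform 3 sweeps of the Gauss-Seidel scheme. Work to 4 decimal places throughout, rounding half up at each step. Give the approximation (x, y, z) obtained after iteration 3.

Iteration 1:
  x = (9 - (2)·0.0000 - (2.6)·0.0000) / (8.6) = 1.0465
  y = (2 - (-4)·1.0465 - (-0.6)·0.0000) / (6.6) = 0.9373
  z = (-8 - (-2.4)·1.0465 - (-2)·0.9373) / (7.4) = -0.4884
Iteration 2:
  x = (9 - (2)·0.9373 - (2.6)·-0.4884) / (8.6) = 0.9762
  y = (2 - (-4)·0.9762 - (-0.6)·-0.4884) / (6.6) = 0.8503
  z = (-8 - (-2.4)·0.9762 - (-2)·0.8503) / (7.4) = -0.5347
Iteration 3:
  x = (9 - (2)·0.8503 - (2.6)·-0.5347) / (8.6) = 1.0104
  y = (2 - (-4)·1.0104 - (-0.6)·-0.5347) / (6.6) = 0.8668
  z = (-8 - (-2.4)·1.0104 - (-2)·0.8668) / (7.4) = -0.5191

(1.0104, 0.8668, -0.5191)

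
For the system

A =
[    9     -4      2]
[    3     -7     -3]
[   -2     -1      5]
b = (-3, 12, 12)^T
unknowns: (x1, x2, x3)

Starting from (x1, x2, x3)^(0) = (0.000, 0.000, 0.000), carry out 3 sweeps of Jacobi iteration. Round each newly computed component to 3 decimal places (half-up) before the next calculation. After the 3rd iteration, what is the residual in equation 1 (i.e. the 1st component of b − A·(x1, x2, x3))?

Iteration 1:
  x1 = (-3 - (-4)·0.000 - (2)·0.000) / (9) = -0.333
  x2 = (12 - (3)·0.000 - (-3)·0.000) / (-7) = -1.714
  x3 = (12 - (-2)·0.000 - (-1)·0.000) / (5) = 2.400
Iteration 2:
  x1 = (-3 - (-4)·-1.714 - (2)·2.400) / (9) = -1.628
  x2 = (12 - (3)·-0.333 - (-3)·2.400) / (-7) = -2.886
  x3 = (12 - (-2)·-0.333 - (-1)·-1.714) / (5) = 1.924
Iteration 3:
  x1 = (-3 - (-4)·-2.886 - (2)·1.924) / (9) = -2.044
  x2 = (12 - (3)·-1.628 - (-3)·1.924) / (-7) = -3.237
  x3 = (12 - (-2)·-1.628 - (-1)·-2.886) / (5) = 1.172
Residual b − A·x = (0.104, -1.011, -1.185)

0.104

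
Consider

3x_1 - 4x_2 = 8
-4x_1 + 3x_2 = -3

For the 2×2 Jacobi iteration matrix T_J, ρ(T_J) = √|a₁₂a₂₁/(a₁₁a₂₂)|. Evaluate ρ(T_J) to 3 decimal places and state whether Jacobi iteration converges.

1.333

a₁₂a₂₁/(a₁₁a₂₂) = (-4)·(-4) / ((3)·(3)) = 1.777778
ρ = √|1.777778| = √1.777778 = 1.333
ρ > 1, so Jacobi diverges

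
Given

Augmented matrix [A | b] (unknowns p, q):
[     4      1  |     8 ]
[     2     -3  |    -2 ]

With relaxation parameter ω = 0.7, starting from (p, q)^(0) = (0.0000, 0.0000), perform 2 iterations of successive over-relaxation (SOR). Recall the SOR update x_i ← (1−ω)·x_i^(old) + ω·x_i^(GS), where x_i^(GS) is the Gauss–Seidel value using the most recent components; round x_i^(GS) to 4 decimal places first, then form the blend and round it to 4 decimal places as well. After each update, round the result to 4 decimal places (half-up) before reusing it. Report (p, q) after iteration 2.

(1.6240, 1.5605)

Iteration 1:
  p: GS value = (8 - (1)·0.0000) / (4) = 2.0000;  p ← (1−ω)·0.0000 + ω·2.0000 = 1.4000
  q: GS value = (-2 - (2)·1.4000) / (-3) = 1.6000;  q ← (1−ω)·0.0000 + ω·1.6000 = 1.1200
Iteration 2:
  p: GS value = (8 - (1)·1.1200) / (4) = 1.7200;  p ← (1−ω)·1.4000 + ω·1.7200 = 1.6240
  q: GS value = (-2 - (2)·1.6240) / (-3) = 1.7493;  q ← (1−ω)·1.1200 + ω·1.7493 = 1.5605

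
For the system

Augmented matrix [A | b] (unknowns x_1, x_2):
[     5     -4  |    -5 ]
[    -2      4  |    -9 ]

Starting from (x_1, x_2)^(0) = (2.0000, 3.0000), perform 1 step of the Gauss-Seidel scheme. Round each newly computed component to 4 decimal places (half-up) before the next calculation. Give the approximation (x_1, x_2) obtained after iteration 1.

Iteration 1:
  x_1 = (-5 - (-4)·3.0000) / (5) = 1.4000
  x_2 = (-9 - (-2)·1.4000) / (4) = -1.5500

(1.4000, -1.5500)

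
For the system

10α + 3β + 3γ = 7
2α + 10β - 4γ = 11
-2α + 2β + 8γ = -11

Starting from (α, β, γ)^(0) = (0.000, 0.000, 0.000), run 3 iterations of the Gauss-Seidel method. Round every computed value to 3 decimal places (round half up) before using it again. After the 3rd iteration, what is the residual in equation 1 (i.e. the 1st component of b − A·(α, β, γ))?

-0.203

Iteration 1:
  α = (7 - (3)·0.000 - (3)·0.000) / (10) = 0.700
  β = (11 - (2)·0.700 - (-4)·0.000) / (10) = 0.960
  γ = (-11 - (-2)·0.700 - (2)·0.960) / (8) = -1.440
Iteration 2:
  α = (7 - (3)·0.960 - (3)·-1.440) / (10) = 0.844
  β = (11 - (2)·0.844 - (-4)·-1.440) / (10) = 0.355
  γ = (-11 - (-2)·0.844 - (2)·0.355) / (8) = -1.253
Iteration 3:
  α = (7 - (3)·0.355 - (3)·-1.253) / (10) = 0.969
  β = (11 - (2)·0.969 - (-4)·-1.253) / (10) = 0.405
  γ = (-11 - (-2)·0.969 - (2)·0.405) / (8) = -1.234
Residual b − A·x = (-0.203, 0.076, 0.000)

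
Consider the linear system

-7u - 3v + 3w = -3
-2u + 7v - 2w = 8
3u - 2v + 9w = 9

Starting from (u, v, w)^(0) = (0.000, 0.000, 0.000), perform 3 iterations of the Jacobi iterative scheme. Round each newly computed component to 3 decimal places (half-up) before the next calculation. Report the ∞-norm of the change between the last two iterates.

0.127

Iteration 1:
  u = (-3 - (-3)·0.000 - (3)·0.000) / (-7) = 0.429
  v = (8 - (-2)·0.000 - (-2)·0.000) / (7) = 1.143
  w = (9 - (3)·0.000 - (-2)·0.000) / (9) = 1.000
Iteration 2:
  u = (-3 - (-3)·1.143 - (3)·1.000) / (-7) = 0.367
  v = (8 - (-2)·0.429 - (-2)·1.000) / (7) = 1.551
  w = (9 - (3)·0.429 - (-2)·1.143) / (9) = 1.111
Iteration 3:
  u = (-3 - (-3)·1.551 - (3)·1.111) / (-7) = 0.240
  v = (8 - (-2)·0.367 - (-2)·1.111) / (7) = 1.565
  w = (9 - (3)·0.367 - (-2)·1.551) / (9) = 1.222
Change: (-0.127, 0.014, 0.111) → max |·| = 0.127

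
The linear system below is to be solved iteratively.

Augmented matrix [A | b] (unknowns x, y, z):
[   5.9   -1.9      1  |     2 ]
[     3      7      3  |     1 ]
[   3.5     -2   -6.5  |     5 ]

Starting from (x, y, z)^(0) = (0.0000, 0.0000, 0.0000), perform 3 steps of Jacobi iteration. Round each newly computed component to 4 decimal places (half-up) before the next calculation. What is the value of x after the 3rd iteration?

0.5513

Iteration 1:
  x = (2 - (-1.9)·0.0000 - (1)·0.0000) / (5.9) = 0.3390
  y = (1 - (3)·0.0000 - (3)·0.0000) / (7) = 0.1429
  z = (5 - (3.5)·0.0000 - (-2)·0.0000) / (-6.5) = -0.7692
Iteration 2:
  x = (2 - (-1.9)·0.1429 - (1)·-0.7692) / (5.9) = 0.5154
  y = (1 - (3)·0.3390 - (3)·-0.7692) / (7) = 0.3272
  z = (5 - (3.5)·0.3390 - (-2)·0.1429) / (-6.5) = -0.6307
Iteration 3:
  x = (2 - (-1.9)·0.3272 - (1)·-0.6307) / (5.9) = 0.5513
  y = (1 - (3)·0.5154 - (3)·-0.6307) / (7) = 0.1923
  z = (5 - (3.5)·0.5154 - (-2)·0.3272) / (-6.5) = -0.5924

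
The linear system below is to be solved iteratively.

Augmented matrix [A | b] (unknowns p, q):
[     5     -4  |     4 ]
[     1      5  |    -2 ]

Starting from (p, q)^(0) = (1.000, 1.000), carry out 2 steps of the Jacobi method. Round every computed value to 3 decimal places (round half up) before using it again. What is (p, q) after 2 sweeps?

(0.320, -0.720)

Iteration 1:
  p = (4 - (-4)·1.000) / (5) = 1.600
  q = (-2 - (1)·1.000) / (5) = -0.600
Iteration 2:
  p = (4 - (-4)·-0.600) / (5) = 0.320
  q = (-2 - (1)·1.600) / (5) = -0.720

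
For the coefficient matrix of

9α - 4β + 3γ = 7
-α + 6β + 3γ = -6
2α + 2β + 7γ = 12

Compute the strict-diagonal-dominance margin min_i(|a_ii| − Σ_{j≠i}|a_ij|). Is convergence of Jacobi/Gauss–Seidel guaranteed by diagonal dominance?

row 1: |9| − (4+3) = 2
row 2: |6| − (1+3) = 2
row 3: |7| − (2+2) = 3
minimum over rows = 2 → strictly diagonally dominant (convergence guaranteed)

2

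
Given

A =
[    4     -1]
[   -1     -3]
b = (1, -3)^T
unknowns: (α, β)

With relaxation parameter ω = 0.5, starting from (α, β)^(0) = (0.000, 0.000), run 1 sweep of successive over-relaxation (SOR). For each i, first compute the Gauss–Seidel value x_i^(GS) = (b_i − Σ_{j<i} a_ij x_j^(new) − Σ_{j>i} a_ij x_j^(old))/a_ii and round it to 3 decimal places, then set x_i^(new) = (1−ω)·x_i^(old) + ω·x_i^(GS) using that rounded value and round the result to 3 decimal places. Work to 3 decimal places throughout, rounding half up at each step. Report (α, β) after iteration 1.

(0.125, 0.479)

Iteration 1:
  α: GS value = (1 - (-1)·0.000) / (4) = 0.250;  α ← (1−ω)·0.000 + ω·0.250 = 0.125
  β: GS value = (-3 - (-1)·0.125) / (-3) = 0.958;  β ← (1−ω)·0.000 + ω·0.958 = 0.479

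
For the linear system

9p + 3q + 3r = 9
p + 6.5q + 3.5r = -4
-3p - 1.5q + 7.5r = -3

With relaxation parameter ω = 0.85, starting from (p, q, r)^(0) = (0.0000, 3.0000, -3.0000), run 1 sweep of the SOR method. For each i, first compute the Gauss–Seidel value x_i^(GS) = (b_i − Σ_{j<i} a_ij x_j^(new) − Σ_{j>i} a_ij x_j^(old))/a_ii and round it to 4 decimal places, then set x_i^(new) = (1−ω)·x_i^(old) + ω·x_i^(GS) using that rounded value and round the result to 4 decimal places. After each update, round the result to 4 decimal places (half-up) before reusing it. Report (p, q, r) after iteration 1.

(0.8500, 1.1888, -0.2989)

Iteration 1:
  p: GS value = (9 - (3)·3.0000 - (3)·-3.0000) / (9) = 1.0000;  p ← (1−ω)·0.0000 + ω·1.0000 = 0.8500
  q: GS value = (-4 - (1)·0.8500 - (3.5)·-3.0000) / (6.5) = 0.8692;  q ← (1−ω)·3.0000 + ω·0.8692 = 1.1888
  r: GS value = (-3 - (-3)·0.8500 - (-1.5)·1.1888) / (7.5) = 0.1778;  r ← (1−ω)·-3.0000 + ω·0.1778 = -0.2989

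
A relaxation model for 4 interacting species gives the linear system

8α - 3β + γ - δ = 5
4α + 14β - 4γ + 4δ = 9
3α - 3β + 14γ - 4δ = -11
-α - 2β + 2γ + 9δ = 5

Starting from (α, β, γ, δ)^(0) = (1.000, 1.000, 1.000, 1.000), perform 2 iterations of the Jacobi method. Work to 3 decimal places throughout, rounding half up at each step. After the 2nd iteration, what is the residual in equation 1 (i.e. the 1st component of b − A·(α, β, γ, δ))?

Iteration 1:
  α = (5 - (-3)·1.000 - (1)·1.000 - (-1)·1.000) / (8) = 1.000
  β = (9 - (4)·1.000 - (-4)·1.000 - (4)·1.000) / (14) = 0.357
  γ = (-11 - (3)·1.000 - (-3)·1.000 - (-4)·1.000) / (14) = -0.500
  δ = (5 - (-1)·1.000 - (-2)·1.000 - (2)·1.000) / (9) = 0.667
Iteration 2:
  α = (5 - (-3)·0.357 - (1)·-0.500 - (-1)·0.667) / (8) = 0.905
  β = (9 - (4)·1.000 - (-4)·-0.500 - (4)·0.667) / (14) = 0.024
  γ = (-11 - (3)·1.000 - (-3)·0.357 - (-4)·0.667) / (14) = -0.733
  δ = (5 - (-1)·1.000 - (-2)·0.357 - (2)·-0.500) / (9) = 0.857
Residual b − A·x = (-0.578, -1.316, 0.047, -0.294)

-0.578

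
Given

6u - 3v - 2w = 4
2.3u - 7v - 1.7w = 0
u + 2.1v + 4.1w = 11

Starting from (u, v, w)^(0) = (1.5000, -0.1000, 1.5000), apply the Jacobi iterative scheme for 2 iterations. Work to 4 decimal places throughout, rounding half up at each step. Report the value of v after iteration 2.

Iteration 1:
  u = (4 - (-3)·-0.1000 - (-2)·1.5000) / (6) = 1.1167
  v = (0 - (2.3)·1.5000 - (-1.7)·1.5000) / (-7) = 0.1286
  w = (11 - (1)·1.5000 - (2.1)·-0.1000) / (4.1) = 2.3683
Iteration 2:
  u = (4 - (-3)·0.1286 - (-2)·2.3683) / (6) = 1.5204
  v = (0 - (2.3)·1.1167 - (-1.7)·2.3683) / (-7) = -0.2082
  w = (11 - (1)·1.1167 - (2.1)·0.1286) / (4.1) = 2.3447

-0.2082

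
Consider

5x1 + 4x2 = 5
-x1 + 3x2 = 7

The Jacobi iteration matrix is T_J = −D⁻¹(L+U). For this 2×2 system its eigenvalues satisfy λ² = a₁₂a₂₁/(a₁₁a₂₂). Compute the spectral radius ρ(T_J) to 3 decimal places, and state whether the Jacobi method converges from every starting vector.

0.516

a₁₂a₂₁/(a₁₁a₂₂) = (4)·(-1) / ((5)·(3)) = -0.266667
ρ = √|-0.266667| = √0.266667 = 0.516
ρ < 1, so Jacobi converges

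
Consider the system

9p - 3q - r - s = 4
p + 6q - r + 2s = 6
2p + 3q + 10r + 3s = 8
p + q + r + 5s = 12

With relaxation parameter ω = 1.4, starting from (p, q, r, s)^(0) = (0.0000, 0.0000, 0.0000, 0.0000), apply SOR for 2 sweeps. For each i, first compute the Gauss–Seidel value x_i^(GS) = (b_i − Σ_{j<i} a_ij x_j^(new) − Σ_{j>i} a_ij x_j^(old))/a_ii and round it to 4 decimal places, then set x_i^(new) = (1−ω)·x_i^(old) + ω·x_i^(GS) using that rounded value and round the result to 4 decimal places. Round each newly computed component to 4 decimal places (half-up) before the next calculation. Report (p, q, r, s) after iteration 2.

Iteration 1:
  p: GS value = (4 - (-3)·0.0000 - (-1)·0.0000 - (-1)·0.0000) / (9) = 0.4444;  p ← (1−ω)·0.0000 + ω·0.4444 = 0.6222
  q: GS value = (6 - (1)·0.6222 - (-1)·0.0000 - (2)·0.0000) / (6) = 0.8963;  q ← (1−ω)·0.0000 + ω·0.8963 = 1.2548
  r: GS value = (8 - (2)·0.6222 - (3)·1.2548 - (3)·0.0000) / (10) = 0.2991;  r ← (1−ω)·0.0000 + ω·0.2991 = 0.4187
  s: GS value = (12 - (1)·0.6222 - (1)·1.2548 - (1)·0.4187) / (5) = 1.9409;  s ← (1−ω)·0.0000 + ω·1.9409 = 2.7173
Iteration 2:
  p: GS value = (4 - (-3)·1.2548 - (-1)·0.4187 - (-1)·2.7173) / (9) = 1.2112;  p ← (1−ω)·0.6222 + ω·1.2112 = 1.4468
  q: GS value = (6 - (1)·1.4468 - (-1)·0.4187 - (2)·2.7173) / (6) = -0.0771;  q ← (1−ω)·1.2548 + ω·-0.0771 = -0.6099
  r: GS value = (8 - (2)·1.4468 - (3)·-0.6099 - (3)·2.7173) / (10) = -0.1216;  r ← (1−ω)·0.4187 + ω·-0.1216 = -0.3377
  s: GS value = (12 - (1)·1.4468 - (1)·-0.6099 - (1)·-0.3377) / (5) = 2.3002;  s ← (1−ω)·2.7173 + ω·2.3002 = 2.1334

(1.4468, -0.6099, -0.3377, 2.1334)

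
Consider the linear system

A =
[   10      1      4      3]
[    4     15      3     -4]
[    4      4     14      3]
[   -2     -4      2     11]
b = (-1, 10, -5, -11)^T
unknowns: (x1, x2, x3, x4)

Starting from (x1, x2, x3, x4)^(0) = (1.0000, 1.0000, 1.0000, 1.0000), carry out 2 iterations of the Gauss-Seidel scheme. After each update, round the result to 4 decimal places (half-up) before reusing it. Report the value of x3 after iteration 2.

-0.4300

Iteration 1:
  x1 = (-1 - (1)·1.0000 - (4)·1.0000 - (3)·1.0000) / (10) = -0.9000
  x2 = (10 - (4)·-0.9000 - (3)·1.0000 - (-4)·1.0000) / (15) = 0.9733
  x3 = (-5 - (4)·-0.9000 - (4)·0.9733 - (3)·1.0000) / (14) = -0.5924
  x4 = (-11 - (-2)·-0.9000 - (-4)·0.9733 - (2)·-0.5924) / (11) = -0.7020
Iteration 2:
  x1 = (-1 - (1)·0.9733 - (4)·-0.5924 - (3)·-0.7020) / (10) = 0.2502
  x2 = (10 - (4)·0.2502 - (3)·-0.5924 - (-4)·-0.7020) / (15) = 0.5312
  x3 = (-5 - (4)·0.2502 - (4)·0.5312 - (3)·-0.7020) / (14) = -0.4300
  x4 = (-11 - (-2)·0.2502 - (-4)·0.5312 - (2)·-0.4300) / (11) = -0.6832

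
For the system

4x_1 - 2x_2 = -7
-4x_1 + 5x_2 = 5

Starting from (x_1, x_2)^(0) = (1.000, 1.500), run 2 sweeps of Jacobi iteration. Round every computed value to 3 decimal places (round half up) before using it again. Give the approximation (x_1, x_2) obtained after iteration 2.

Iteration 1:
  x_1 = (-7 - (-2)·1.500) / (4) = -1.000
  x_2 = (5 - (-4)·1.000) / (5) = 1.800
Iteration 2:
  x_1 = (-7 - (-2)·1.800) / (4) = -0.850
  x_2 = (5 - (-4)·-1.000) / (5) = 0.200

(-0.850, 0.200)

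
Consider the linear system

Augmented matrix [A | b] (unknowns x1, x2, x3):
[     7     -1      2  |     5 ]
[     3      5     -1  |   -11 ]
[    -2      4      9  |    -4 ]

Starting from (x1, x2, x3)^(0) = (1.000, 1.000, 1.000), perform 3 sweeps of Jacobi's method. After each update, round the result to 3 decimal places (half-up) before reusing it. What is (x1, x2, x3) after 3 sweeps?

Iteration 1:
  x1 = (5 - (-1)·1.000 - (2)·1.000) / (7) = 0.571
  x2 = (-11 - (3)·1.000 - (-1)·1.000) / (5) = -2.600
  x3 = (-4 - (-2)·1.000 - (4)·1.000) / (9) = -0.667
Iteration 2:
  x1 = (5 - (-1)·-2.600 - (2)·-0.667) / (7) = 0.533
  x2 = (-11 - (3)·0.571 - (-1)·-0.667) / (5) = -2.676
  x3 = (-4 - (-2)·0.571 - (4)·-2.600) / (9) = 0.838
Iteration 3:
  x1 = (5 - (-1)·-2.676 - (2)·0.838) / (7) = 0.093
  x2 = (-11 - (3)·0.533 - (-1)·0.838) / (5) = -2.352
  x3 = (-4 - (-2)·0.533 - (4)·-2.676) / (9) = 0.863

(0.093, -2.352, 0.863)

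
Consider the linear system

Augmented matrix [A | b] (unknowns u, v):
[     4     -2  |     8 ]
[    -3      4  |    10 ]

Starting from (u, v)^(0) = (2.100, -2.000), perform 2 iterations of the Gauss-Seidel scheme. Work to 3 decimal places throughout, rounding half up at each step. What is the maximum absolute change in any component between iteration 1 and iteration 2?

2.625

Iteration 1:
  u = (8 - (-2)·-2.000) / (4) = 1.000
  v = (10 - (-3)·1.000) / (4) = 3.250
Iteration 2:
  u = (8 - (-2)·3.250) / (4) = 3.625
  v = (10 - (-3)·3.625) / (4) = 5.219
Change: (2.625, 1.969) → max |·| = 2.625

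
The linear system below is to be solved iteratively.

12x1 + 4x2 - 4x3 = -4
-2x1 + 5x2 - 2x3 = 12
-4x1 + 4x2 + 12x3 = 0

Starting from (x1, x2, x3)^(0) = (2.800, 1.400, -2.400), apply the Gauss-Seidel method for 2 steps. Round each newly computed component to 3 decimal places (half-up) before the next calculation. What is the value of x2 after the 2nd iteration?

1.733

Iteration 1:
  x1 = (-4 - (4)·1.400 - (-4)·-2.400) / (12) = -1.600
  x2 = (12 - (-2)·-1.600 - (-2)·-2.400) / (5) = 0.800
  x3 = (0 - (-4)·-1.600 - (4)·0.800) / (12) = -0.800
Iteration 2:
  x1 = (-4 - (4)·0.800 - (-4)·-0.800) / (12) = -0.867
  x2 = (12 - (-2)·-0.867 - (-2)·-0.800) / (5) = 1.733
  x3 = (0 - (-4)·-0.867 - (4)·1.733) / (12) = -0.867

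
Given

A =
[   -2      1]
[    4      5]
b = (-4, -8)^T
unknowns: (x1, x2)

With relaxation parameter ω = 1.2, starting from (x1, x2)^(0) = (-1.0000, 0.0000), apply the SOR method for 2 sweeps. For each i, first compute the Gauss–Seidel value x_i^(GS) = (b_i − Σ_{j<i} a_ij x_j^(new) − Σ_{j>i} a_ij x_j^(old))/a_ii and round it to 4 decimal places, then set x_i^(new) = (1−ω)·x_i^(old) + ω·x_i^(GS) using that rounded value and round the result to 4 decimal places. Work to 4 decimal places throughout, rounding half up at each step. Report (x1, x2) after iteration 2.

Iteration 1:
  x1: GS value = (-4 - (1)·0.0000) / (-2) = 2.0000;  x1 ← (1−ω)·-1.0000 + ω·2.0000 = 2.6000
  x2: GS value = (-8 - (4)·2.6000) / (5) = -3.6800;  x2 ← (1−ω)·0.0000 + ω·-3.6800 = -4.4160
Iteration 2:
  x1: GS value = (-4 - (1)·-4.4160) / (-2) = -0.2080;  x1 ← (1−ω)·2.6000 + ω·-0.2080 = -0.7696
  x2: GS value = (-8 - (4)·-0.7696) / (5) = -0.9843;  x2 ← (1−ω)·-4.4160 + ω·-0.9843 = -0.2980

(-0.7696, -0.2980)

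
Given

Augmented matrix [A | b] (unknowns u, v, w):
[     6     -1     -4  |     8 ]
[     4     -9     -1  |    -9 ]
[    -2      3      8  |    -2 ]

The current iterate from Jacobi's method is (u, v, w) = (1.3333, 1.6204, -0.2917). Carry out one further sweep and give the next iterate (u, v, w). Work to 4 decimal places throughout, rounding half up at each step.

One sweep:
  u = (8 - (-1)·1.6204 - (-4)·-0.2917) / (6) = 1.4089
  v = (-9 - (4)·1.3333 - (-1)·-0.2917) / (-9) = 1.6250
  w = (-2 - (-2)·1.3333 - (3)·1.6204) / (8) = -0.5243

(1.4089, 1.6250, -0.5243)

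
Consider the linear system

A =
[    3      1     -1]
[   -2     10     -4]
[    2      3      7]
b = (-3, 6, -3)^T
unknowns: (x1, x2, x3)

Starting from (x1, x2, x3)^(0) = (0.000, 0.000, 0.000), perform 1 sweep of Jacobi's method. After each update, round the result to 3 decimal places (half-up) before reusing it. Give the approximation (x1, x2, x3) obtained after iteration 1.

(-1.000, 0.600, -0.429)

Iteration 1:
  x1 = (-3 - (1)·0.000 - (-1)·0.000) / (3) = -1.000
  x2 = (6 - (-2)·0.000 - (-4)·0.000) / (10) = 0.600
  x3 = (-3 - (2)·0.000 - (3)·0.000) / (7) = -0.429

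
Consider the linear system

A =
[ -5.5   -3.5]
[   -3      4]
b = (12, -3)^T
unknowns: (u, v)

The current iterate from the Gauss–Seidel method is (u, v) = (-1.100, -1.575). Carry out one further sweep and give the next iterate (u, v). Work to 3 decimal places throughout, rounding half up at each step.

One sweep:
  u = (12 - (-3.5)·-1.575) / (-5.5) = -1.180
  v = (-3 - (-3)·-1.180) / (4) = -1.635

(-1.180, -1.635)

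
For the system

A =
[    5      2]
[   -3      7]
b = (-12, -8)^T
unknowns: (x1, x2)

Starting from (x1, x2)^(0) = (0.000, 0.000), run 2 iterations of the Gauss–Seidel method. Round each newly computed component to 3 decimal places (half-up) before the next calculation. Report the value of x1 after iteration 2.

-1.532

Iteration 1:
  x1 = (-12 - (2)·0.000) / (5) = -2.400
  x2 = (-8 - (-3)·-2.400) / (7) = -2.171
Iteration 2:
  x1 = (-12 - (2)·-2.171) / (5) = -1.532
  x2 = (-8 - (-3)·-1.532) / (7) = -1.799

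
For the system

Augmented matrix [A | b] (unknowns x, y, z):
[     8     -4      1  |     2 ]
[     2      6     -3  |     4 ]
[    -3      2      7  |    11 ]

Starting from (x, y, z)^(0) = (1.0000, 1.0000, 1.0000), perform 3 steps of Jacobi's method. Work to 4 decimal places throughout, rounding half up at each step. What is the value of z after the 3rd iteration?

Iteration 1:
  x = (2 - (-4)·1.0000 - (1)·1.0000) / (8) = 0.6250
  y = (4 - (2)·1.0000 - (-3)·1.0000) / (6) = 0.8333
  z = (11 - (-3)·1.0000 - (2)·1.0000) / (7) = 1.7143
Iteration 2:
  x = (2 - (-4)·0.8333 - (1)·1.7143) / (8) = 0.4524
  y = (4 - (2)·0.6250 - (-3)·1.7143) / (6) = 1.3155
  z = (11 - (-3)·0.6250 - (2)·0.8333) / (7) = 1.6012
Iteration 3:
  x = (2 - (-4)·1.3155 - (1)·1.6012) / (8) = 0.7076
  y = (4 - (2)·0.4524 - (-3)·1.6012) / (6) = 1.3165
  z = (11 - (-3)·0.4524 - (2)·1.3155) / (7) = 1.3895

1.3895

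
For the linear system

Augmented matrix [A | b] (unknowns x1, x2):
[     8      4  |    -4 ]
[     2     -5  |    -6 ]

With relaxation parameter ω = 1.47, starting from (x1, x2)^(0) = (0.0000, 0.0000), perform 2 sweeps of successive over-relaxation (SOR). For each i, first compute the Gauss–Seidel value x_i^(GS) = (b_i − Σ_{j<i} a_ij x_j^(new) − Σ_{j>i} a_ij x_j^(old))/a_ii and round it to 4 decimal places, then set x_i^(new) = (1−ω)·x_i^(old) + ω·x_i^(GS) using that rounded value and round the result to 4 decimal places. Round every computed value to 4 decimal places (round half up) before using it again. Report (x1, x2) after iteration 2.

Iteration 1:
  x1: GS value = (-4 - (4)·0.0000) / (8) = -0.5000;  x1 ← (1−ω)·0.0000 + ω·-0.5000 = -0.7350
  x2: GS value = (-6 - (2)·-0.7350) / (-5) = 0.9060;  x2 ← (1−ω)·0.0000 + ω·0.9060 = 1.3318
Iteration 2:
  x1: GS value = (-4 - (4)·1.3318) / (8) = -1.1659;  x1 ← (1−ω)·-0.7350 + ω·-1.1659 = -1.3684
  x2: GS value = (-6 - (2)·-1.3684) / (-5) = 0.6526;  x2 ← (1−ω)·1.3318 + ω·0.6526 = 0.3334

(-1.3684, 0.3334)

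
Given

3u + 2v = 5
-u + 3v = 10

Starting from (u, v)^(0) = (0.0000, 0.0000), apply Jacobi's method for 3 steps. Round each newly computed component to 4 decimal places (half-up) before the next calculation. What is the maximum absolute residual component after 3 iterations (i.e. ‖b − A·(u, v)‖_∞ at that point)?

1.4813

Iteration 1:
  u = (5 - (2)·0.0000) / (3) = 1.6667
  v = (10 - (-1)·0.0000) / (3) = 3.3333
Iteration 2:
  u = (5 - (2)·3.3333) / (3) = -0.5555
  v = (10 - (-1)·1.6667) / (3) = 3.8889
Iteration 3:
  u = (5 - (2)·3.8889) / (3) = -0.9259
  v = (10 - (-1)·-0.5555) / (3) = 3.1482
Residual b − A·x = (1.4813, -0.3705); ∞-norm = 1.4813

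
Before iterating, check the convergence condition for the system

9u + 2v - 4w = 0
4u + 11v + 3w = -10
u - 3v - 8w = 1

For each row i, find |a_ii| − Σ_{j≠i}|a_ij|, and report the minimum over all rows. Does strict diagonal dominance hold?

row 1: |9| − (2+4) = 3
row 2: |11| − (4+3) = 4
row 3: |-8| − (1+3) = 4
minimum over rows = 3 → strictly diagonally dominant (convergence guaranteed)

3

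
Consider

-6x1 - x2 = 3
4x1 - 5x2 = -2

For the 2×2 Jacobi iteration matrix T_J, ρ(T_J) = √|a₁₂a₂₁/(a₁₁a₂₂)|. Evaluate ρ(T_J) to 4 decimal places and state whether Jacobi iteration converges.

a₁₂a₂₁/(a₁₁a₂₂) = (-1)·(4) / ((-6)·(-5)) = -0.133333
ρ = √|-0.133333| = √0.133333 = 0.3651
ρ < 1, so Jacobi converges

0.3651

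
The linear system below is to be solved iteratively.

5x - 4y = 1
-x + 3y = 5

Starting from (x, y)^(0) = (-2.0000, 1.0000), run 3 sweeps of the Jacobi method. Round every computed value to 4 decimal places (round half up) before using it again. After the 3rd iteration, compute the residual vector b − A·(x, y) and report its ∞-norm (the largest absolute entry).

Iteration 1:
  x = (1 - (-4)·1.0000) / (5) = 1.0000
  y = (5 - (-1)·-2.0000) / (3) = 1.0000
Iteration 2:
  x = (1 - (-4)·1.0000) / (5) = 1.0000
  y = (5 - (-1)·1.0000) / (3) = 2.0000
Iteration 3:
  x = (1 - (-4)·2.0000) / (5) = 1.8000
  y = (5 - (-1)·1.0000) / (3) = 2.0000
Residual b − A·x = (0.0000, 0.8000); ∞-norm = 0.8000

0.8000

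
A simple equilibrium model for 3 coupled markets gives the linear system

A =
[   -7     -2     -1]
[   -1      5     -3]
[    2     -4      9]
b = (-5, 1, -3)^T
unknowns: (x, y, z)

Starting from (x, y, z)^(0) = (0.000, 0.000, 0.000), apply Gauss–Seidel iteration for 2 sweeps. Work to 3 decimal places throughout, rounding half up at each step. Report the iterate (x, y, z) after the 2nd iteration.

Iteration 1:
  x = (-5 - (-2)·0.000 - (-1)·0.000) / (-7) = 0.714
  y = (1 - (-1)·0.714 - (-3)·0.000) / (5) = 0.343
  z = (-3 - (2)·0.714 - (-4)·0.343) / (9) = -0.340
Iteration 2:
  x = (-5 - (-2)·0.343 - (-1)·-0.340) / (-7) = 0.665
  y = (1 - (-1)·0.665 - (-3)·-0.340) / (5) = 0.129
  z = (-3 - (2)·0.665 - (-4)·0.129) / (9) = -0.424

(0.665, 0.129, -0.424)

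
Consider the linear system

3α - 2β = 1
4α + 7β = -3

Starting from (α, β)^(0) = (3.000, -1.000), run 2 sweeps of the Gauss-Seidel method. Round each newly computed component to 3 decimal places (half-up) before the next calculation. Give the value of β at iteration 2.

Iteration 1:
  α = (1 - (-2)·-1.000) / (3) = -0.333
  β = (-3 - (4)·-0.333) / (7) = -0.238
Iteration 2:
  α = (1 - (-2)·-0.238) / (3) = 0.175
  β = (-3 - (4)·0.175) / (7) = -0.529

-0.529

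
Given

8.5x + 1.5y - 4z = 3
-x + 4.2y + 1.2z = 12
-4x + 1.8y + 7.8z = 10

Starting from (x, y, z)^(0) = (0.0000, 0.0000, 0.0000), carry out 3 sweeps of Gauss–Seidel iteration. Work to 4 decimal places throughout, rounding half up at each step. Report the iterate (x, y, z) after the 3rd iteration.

(0.2409, 2.6952, 0.7836)

Iteration 1:
  x = (3 - (1.5)·0.0000 - (-4)·0.0000) / (8.5) = 0.3529
  y = (12 - (-1)·0.3529 - (1.2)·0.0000) / (4.2) = 2.9412
  z = (10 - (-4)·0.3529 - (1.8)·2.9412) / (7.8) = 0.7843
Iteration 2:
  x = (3 - (1.5)·2.9412 - (-4)·0.7843) / (8.5) = 0.2030
  y = (12 - (-1)·0.2030 - (1.2)·0.7843) / (4.2) = 2.6814
  z = (10 - (-4)·0.2030 - (1.8)·2.6814) / (7.8) = 0.7674
Iteration 3:
  x = (3 - (1.5)·2.6814 - (-4)·0.7674) / (8.5) = 0.2409
  y = (12 - (-1)·0.2409 - (1.2)·0.7674) / (4.2) = 2.6952
  z = (10 - (-4)·0.2409 - (1.8)·2.6952) / (7.8) = 0.7836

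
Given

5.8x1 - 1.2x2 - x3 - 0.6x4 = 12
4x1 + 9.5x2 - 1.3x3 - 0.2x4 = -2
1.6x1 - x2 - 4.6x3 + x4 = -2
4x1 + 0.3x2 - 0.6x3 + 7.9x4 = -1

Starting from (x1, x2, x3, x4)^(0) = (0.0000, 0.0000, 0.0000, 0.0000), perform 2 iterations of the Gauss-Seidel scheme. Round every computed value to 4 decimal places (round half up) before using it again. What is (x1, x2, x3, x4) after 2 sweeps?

Iteration 1:
  x1 = (12 - (-1.2)·0.0000 - (-1)·0.0000 - (-0.6)·0.0000) / (5.8) = 2.0690
  x2 = (-2 - (4)·2.0690 - (-1.3)·0.0000 - (-0.2)·0.0000) / (9.5) = -1.0817
  x3 = (-2 - (1.6)·2.0690 - (-1)·-1.0817 - (1)·0.0000) / (-4.6) = 1.3896
  x4 = (-1 - (4)·2.0690 - (0.3)·-1.0817 - (-0.6)·1.3896) / (7.9) = -1.0276
Iteration 2:
  x1 = (12 - (-1.2)·-1.0817 - (-1)·1.3896 - (-0.6)·-1.0276) / (5.8) = 1.9784
  x2 = (-2 - (4)·1.9784 - (-1.3)·1.3896 - (-0.2)·-1.0276) / (9.5) = -0.8750
  x3 = (-2 - (1.6)·1.9784 - (-1)·-0.8750 - (1)·-1.0276) / (-4.6) = 1.0897
  x4 = (-1 - (4)·1.9784 - (0.3)·-0.8750 - (-0.6)·1.0897) / (7.9) = -1.0123

(1.9784, -0.8750, 1.0897, -1.0123)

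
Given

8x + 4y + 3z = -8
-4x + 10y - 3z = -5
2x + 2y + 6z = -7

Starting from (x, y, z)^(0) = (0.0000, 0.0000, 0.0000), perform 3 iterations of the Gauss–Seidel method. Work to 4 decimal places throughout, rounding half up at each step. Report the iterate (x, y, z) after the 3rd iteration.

Iteration 1:
  x = (-8 - (4)·0.0000 - (3)·0.0000) / (8) = -1.0000
  y = (-5 - (-4)·-1.0000 - (-3)·0.0000) / (10) = -0.9000
  z = (-7 - (2)·-1.0000 - (2)·-0.9000) / (6) = -0.5333
Iteration 2:
  x = (-8 - (4)·-0.9000 - (3)·-0.5333) / (8) = -0.3500
  y = (-5 - (-4)·-0.3500 - (-3)·-0.5333) / (10) = -0.8000
  z = (-7 - (2)·-0.3500 - (2)·-0.8000) / (6) = -0.7833
Iteration 3:
  x = (-8 - (4)·-0.8000 - (3)·-0.7833) / (8) = -0.3063
  y = (-5 - (-4)·-0.3063 - (-3)·-0.7833) / (10) = -0.8575
  z = (-7 - (2)·-0.3063 - (2)·-0.8575) / (6) = -0.7787

(-0.3063, -0.8575, -0.7787)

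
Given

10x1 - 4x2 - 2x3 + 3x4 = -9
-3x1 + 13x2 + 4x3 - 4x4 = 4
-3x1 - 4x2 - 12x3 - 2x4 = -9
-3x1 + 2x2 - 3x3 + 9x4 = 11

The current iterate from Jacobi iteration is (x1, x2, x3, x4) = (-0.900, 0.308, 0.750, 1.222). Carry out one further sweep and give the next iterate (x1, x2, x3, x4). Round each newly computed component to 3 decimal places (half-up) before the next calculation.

One sweep:
  x1 = (-9 - (-4)·0.308 - (-2)·0.750 - (3)·1.222) / (10) = -0.993
  x2 = (4 - (-3)·-0.900 - (4)·0.750 - (-4)·1.222) / (13) = 0.245
  x3 = (-9 - (-3)·-0.900 - (-4)·0.308 - (-2)·1.222) / (-12) = 0.669
  x4 = (11 - (-3)·-0.900 - (2)·0.308 - (-3)·0.750) / (9) = 1.104

(-0.993, 0.245, 0.669, 1.104)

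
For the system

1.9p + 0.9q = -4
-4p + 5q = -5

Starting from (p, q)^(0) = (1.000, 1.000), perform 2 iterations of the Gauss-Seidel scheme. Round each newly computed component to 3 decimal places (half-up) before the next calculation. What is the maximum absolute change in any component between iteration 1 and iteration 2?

1.925

Iteration 1:
  p = (-4 - (0.9)·1.000) / (1.9) = -2.579
  q = (-5 - (-4)·-2.579) / (5) = -3.063
Iteration 2:
  p = (-4 - (0.9)·-3.063) / (1.9) = -0.654
  q = (-5 - (-4)·-0.654) / (5) = -1.523
Change: (1.925, 1.540) → max |·| = 1.925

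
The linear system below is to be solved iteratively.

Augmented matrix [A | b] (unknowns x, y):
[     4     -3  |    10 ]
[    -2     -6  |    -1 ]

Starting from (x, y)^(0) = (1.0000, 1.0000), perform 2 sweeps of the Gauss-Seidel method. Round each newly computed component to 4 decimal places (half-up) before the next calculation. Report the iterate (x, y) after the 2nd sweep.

(1.8125, -0.4375)

Iteration 1:
  x = (10 - (-3)·1.0000) / (4) = 3.2500
  y = (-1 - (-2)·3.2500) / (-6) = -0.9167
Iteration 2:
  x = (10 - (-3)·-0.9167) / (4) = 1.8125
  y = (-1 - (-2)·1.8125) / (-6) = -0.4375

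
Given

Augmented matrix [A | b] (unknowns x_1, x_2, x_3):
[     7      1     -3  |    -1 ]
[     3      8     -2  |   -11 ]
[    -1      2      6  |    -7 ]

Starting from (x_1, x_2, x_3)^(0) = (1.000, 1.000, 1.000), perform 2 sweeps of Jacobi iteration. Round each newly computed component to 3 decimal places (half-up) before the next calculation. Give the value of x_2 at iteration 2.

-1.762

Iteration 1:
  x_1 = (-1 - (1)·1.000 - (-3)·1.000) / (7) = 0.143
  x_2 = (-11 - (3)·1.000 - (-2)·1.000) / (8) = -1.500
  x_3 = (-7 - (-1)·1.000 - (2)·1.000) / (6) = -1.333
Iteration 2:
  x_1 = (-1 - (1)·-1.500 - (-3)·-1.333) / (7) = -0.500
  x_2 = (-11 - (3)·0.143 - (-2)·-1.333) / (8) = -1.762
  x_3 = (-7 - (-1)·0.143 - (2)·-1.500) / (6) = -0.643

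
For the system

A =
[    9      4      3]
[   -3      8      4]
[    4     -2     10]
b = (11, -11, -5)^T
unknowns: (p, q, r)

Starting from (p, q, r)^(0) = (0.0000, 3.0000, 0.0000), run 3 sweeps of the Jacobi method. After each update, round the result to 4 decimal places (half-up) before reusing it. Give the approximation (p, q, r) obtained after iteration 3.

Iteration 1:
  p = (11 - (4)·3.0000 - (3)·0.0000) / (9) = -0.1111
  q = (-11 - (-3)·0.0000 - (4)·0.0000) / (8) = -1.3750
  r = (-5 - (4)·0.0000 - (-2)·3.0000) / (10) = 0.1000
Iteration 2:
  p = (11 - (4)·-1.3750 - (3)·0.1000) / (9) = 1.8000
  q = (-11 - (-3)·-0.1111 - (4)·0.1000) / (8) = -1.4667
  r = (-5 - (4)·-0.1111 - (-2)·-1.3750) / (10) = -0.7306
Iteration 3:
  p = (11 - (4)·-1.4667 - (3)·-0.7306) / (9) = 2.1176
  q = (-11 - (-3)·1.8000 - (4)·-0.7306) / (8) = -0.3347
  r = (-5 - (4)·1.8000 - (-2)·-1.4667) / (10) = -1.5133

(2.1176, -0.3347, -1.5133)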